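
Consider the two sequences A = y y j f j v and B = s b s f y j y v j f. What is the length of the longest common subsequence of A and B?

A longest common subsequence is yyjf (length 4); the LCS DP confirms no longer common subsequence exists.

4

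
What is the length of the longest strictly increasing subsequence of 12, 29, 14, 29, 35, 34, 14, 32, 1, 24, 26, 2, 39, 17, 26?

Scanning left to right, the best length ending at each element is: 12→1, 29→2, 14→2, 29→3, 35→4, 34→4, 14→2, 32→4, 1→1, 24→3, 26→4, 2→2, 39→5, 17→3, 26→4.
So the longest increasing subsequence has length 5, e.g. 12, 14, 29, 35, 39.

5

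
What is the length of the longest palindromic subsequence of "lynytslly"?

One longest palindromic subsequence is lynyl (positions 1,2,3,4,8); it reads the same forward and backward, and the interval DP gives dp[1][9] = 5.

5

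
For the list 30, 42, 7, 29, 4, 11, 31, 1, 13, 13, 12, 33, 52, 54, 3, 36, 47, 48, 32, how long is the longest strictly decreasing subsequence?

One longest decreasing subsequence is 30, 29, 13, 12, 3 (positions 1,4,9,11,15), of length 5; no longer one exists.

5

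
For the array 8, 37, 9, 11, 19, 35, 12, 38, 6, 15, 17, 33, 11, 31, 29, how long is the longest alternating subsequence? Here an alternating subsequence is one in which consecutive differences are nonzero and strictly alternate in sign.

11

Track the best alternating length ending on an up-step vs a down-step at each position: up/down = 1/1, 2/1, 2/3, 4/3, 4/3, 4/3, 4/5, 6/1, 1/7, 8/7, 8/7, 8/7, 8/9, 10/9, 10/11.
The maximum over both is 11; one such subsequence is 8, 37, 9, 19, 12, 38, 6, 15, 11, 31, 29.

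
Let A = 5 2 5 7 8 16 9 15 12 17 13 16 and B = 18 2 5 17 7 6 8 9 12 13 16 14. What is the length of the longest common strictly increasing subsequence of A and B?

8

For each value that appears in both, track the longest common increasing run ending there.
The best achievable length is 8; one witness is 2, 5, 7, 8, 9, 12, 13, 16 (A-positions 2,3,4,5,7,9,11,12, B-positions 2,3,5,7,8,9,10,11).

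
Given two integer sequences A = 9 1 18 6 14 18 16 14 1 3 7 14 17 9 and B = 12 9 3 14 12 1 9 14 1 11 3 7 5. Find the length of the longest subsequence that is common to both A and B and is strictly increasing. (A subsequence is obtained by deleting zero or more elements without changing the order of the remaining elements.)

3

For each value that appears in both, track the longest common increasing run ending there.
The best achievable length is 3; one witness is 1, 3, 7 (A-positions 2,10,11, B-positions 6,11,12).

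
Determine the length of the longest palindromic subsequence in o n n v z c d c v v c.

5

One longest palindromic subsequence is vcdcv (positions 4,6,7,8,10); it reads the same forward and backward, and the interval DP gives dp[1][11] = 5.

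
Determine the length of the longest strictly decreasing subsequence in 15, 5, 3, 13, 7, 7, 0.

4

One longest decreasing subsequence is 15, 5, 3, 0 (positions 1,2,3,7), of length 4; no longer one exists.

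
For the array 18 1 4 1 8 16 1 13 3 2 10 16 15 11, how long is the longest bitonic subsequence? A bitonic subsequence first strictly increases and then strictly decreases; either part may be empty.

7

One longest bitonic subsequence is 1, 4, 8, 16, 13, 3, 2 (positions 2,3,5,6,8,9,10): it rises to 16 then falls. Length 7 is optimal.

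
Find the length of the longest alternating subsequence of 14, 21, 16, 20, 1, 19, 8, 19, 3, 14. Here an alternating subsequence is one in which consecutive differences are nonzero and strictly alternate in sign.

10

Track the best alternating length ending on an up-step vs a down-step at each position: up/down = 1/1, 2/1, 2/3, 4/3, 1/5, 6/5, 6/7, 8/5, 6/9, 10/9.
The maximum over both is 10; one such subsequence is 14, 21, 16, 20, 1, 19, 8, 19, 3, 14.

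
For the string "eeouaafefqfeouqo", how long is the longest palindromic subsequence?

9

Using dp[i][j] = 2 + dp[i+1][j−1] if the ends match, else max(dp[i+1][j], dp[i][j−1]):
dp[1][16] = 9. A witness is ouefqfeuo at positions 3,4,8,9,10,11,12,14,16.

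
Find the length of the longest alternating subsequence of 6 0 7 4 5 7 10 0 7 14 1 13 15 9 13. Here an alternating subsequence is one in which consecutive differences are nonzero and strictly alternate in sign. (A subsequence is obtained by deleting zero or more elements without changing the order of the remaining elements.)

11

Track the best alternating length ending on an up-step vs a down-step at each position: up/down = 1/1, 1/2, 3/1, 3/4, 5/4, 5/1, 5/1, 1/6, 7/6, 7/1, 7/8, 9/8, 9/1, 9/10, 11/10.
The maximum over both is 11; one such subsequence is 6, 0, 7, 4, 5, 0, 7, 1, 13, 9, 13.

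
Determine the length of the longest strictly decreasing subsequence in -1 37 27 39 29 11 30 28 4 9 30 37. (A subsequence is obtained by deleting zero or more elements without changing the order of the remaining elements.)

Scanning left to right, the best length ending at each element is: -1→1, 37→1, 27→2, 39→1, 29→2, 11→3, 30→2, 28→3, 4→4, 9→4, 30→2, 37→2.
So the longest decreasing subsequence has length 4, e.g. 37, 27, 11, 4.

4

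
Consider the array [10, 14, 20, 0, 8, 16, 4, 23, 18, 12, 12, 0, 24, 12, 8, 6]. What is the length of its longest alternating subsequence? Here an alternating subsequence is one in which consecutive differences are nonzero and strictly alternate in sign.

Track the best alternating length ending on an up-step vs a down-step at each position: up/down = 1/1, 2/1, 2/1, 1/3, 4/3, 4/3, 4/5, 6/1, 6/7, 6/7, 6/7, 1/7, 8/1, 8/9, 8/9, 8/9.
The maximum over both is 9; one such subsequence is 10, 14, 0, 8, 4, 23, 18, 24, 12.

9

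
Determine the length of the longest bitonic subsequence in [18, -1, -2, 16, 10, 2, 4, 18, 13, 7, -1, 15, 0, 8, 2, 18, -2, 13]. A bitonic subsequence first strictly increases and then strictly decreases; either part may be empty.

One longest bitonic subsequence is -1, 2, 4, 18, 15, 8, 2, -2 (positions 2,6,7,8,12,14,15,17): it rises to 18 then falls. Length 8 is optimal.

8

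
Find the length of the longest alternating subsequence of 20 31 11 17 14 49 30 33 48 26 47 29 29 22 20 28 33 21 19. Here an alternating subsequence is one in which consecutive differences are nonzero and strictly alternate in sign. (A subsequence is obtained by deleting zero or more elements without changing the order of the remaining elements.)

A longest alternating subsequence is 20, 31, 11, 17, 14, 49, 30, 33, 26, 47, 22, 28, 21 (positions 1,2,3,4,5,6,7,8,10,11,14,16,18); its 12 consecutive differences strictly alternate in sign, and length 13 is optimal.

13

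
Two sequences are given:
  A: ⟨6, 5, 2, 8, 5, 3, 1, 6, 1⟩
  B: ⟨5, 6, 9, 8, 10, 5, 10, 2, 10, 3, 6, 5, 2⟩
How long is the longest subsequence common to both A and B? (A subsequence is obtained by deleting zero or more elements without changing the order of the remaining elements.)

Backtracking the LCS table gives one alignment: 6 (A1,B2) → 5 (A2,B6) → 2 (A3,B8) → 3 (A6,B10) → 6 (A8,B11).
So the longest common subsequence has length 5.

5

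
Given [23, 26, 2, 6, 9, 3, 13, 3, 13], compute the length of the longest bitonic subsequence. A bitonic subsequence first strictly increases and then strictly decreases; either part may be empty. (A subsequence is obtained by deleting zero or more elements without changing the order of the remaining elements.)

One longest bitonic subsequence is 2, 6, 9, 13, 3 (positions 3,4,5,7,8): it rises to 13 then falls. Length 5 is optimal.

5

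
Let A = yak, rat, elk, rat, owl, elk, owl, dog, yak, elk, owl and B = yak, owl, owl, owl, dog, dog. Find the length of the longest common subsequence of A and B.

A longest common subsequence is yak, owl, owl, dog (length 4); the LCS DP confirms no longer common subsequence exists.

4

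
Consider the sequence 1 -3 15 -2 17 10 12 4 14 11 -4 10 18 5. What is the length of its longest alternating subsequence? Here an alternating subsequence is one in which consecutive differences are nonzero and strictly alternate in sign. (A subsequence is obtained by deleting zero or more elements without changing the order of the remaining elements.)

12

A longest alternating subsequence is 1, -3, 15, -2, 17, 10, 12, 4, 14, -4, 10, 5 (positions 1,2,3,4,5,6,7,8,9,11,12,14); its 11 consecutive differences strictly alternate in sign, and length 12 is optimal.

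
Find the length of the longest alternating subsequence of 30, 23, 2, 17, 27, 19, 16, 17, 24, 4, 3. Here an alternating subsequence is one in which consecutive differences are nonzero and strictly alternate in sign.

Track the best alternating length ending on an up-step vs a down-step at each position: up/down = 1/1, 1/2, 1/2, 3/2, 3/2, 3/4, 3/4, 5/4, 5/4, 3/6, 3/6.
The maximum over both is 6; one such subsequence is 30, 2, 17, 16, 17, 4.

6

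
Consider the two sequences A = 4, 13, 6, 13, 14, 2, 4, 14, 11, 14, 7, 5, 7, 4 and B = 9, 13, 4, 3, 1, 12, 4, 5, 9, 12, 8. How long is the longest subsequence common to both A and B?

Backtracking the LCS table gives one alignment: 4 (A1,B3) → 4 (A7,B7) → 5 (A12,B8).
So the longest common subsequence has length 3.

3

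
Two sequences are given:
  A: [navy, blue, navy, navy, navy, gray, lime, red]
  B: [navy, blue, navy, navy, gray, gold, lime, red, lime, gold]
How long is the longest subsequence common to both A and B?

Backtracking the LCS table gives one alignment: navy (A1,B1) → blue (A2,B2) → navy (A4,B3) → navy (A5,B4) → gray (A6,B5) → lime (A7,B7) → red (A8,B8).
So the longest common subsequence has length 7.

7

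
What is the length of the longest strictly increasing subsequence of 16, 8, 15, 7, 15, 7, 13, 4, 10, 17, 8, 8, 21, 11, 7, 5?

4

Scanning left to right, the best length ending at each element is: 16→1, 8→1, 15→2, 7→1, 15→2, 7→1, 13→2, 4→1, 10→2, 17→3, 8→2, 8→2, 21→4, 11→3, 7→2, 5→2.
So the longest increasing subsequence has length 4, e.g. 8, 15, 17, 21.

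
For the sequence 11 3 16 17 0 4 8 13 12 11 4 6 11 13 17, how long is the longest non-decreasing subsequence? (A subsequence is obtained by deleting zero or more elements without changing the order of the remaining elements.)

Scanning left to right, the best length ending at each element is: 11→1, 3→1, 16→2, 17→3, 0→1, 4→2, 8→3, 13→4, 12→4, 11→4, 4→3, 6→4, 11→5, 13→6, 17→7.
So the longest non-decreasing subsequence has length 7, e.g. 3, 4, 8, 11, 11, 13, 17.

7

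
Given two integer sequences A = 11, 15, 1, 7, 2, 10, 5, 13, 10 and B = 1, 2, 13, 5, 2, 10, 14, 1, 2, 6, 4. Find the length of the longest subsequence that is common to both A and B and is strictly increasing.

For each value that appears in both, track the longest common increasing run ending there.
The best achievable length is 4; one witness is 1, 2, 5, 10 (A-positions 3,5,7,9, B-positions 1,2,4,6).

4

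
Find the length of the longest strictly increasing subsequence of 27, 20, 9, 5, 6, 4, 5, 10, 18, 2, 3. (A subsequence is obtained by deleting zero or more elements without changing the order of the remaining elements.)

Scanning left to right, the best length ending at each element is: 27→1, 20→1, 9→1, 5→1, 6→2, 4→1, 5→2, 10→3, 18→4, 2→1, 3→2.
So the longest increasing subsequence has length 4, e.g. 5, 6, 10, 18.

4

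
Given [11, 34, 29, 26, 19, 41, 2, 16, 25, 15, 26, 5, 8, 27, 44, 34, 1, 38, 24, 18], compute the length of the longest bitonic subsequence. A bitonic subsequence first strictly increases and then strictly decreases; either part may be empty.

9

One longest bitonic subsequence is 11, 34, 29, 26, 19, 16, 15, 8, 1 (positions 1,2,3,4,5,8,10,13,17): it rises to 34 then falls. Length 9 is optimal.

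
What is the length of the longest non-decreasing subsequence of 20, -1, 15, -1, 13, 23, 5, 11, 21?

5

Let dp[i] be the longest non-decreasing subsequence ending at position i. Then dp = [1, 1, 2, 2, 3, 4, 3, 4, 5].
The maximum is 5; one witness is -1, -1, 5, 11, 21 at positions 2,4,7,8,9.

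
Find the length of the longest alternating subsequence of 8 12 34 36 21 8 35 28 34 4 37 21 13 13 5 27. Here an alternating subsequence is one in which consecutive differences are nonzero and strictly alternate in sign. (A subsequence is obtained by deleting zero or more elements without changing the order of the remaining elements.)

10

Track the best alternating length ending on an up-step vs a down-step at each position: up/down = 1/1, 2/1, 2/1, 2/1, 2/3, 1/3, 4/3, 4/5, 6/5, 1/7, 8/1, 8/9, 8/9, 8/9, 8/9, 10/9.
The maximum over both is 10; one such subsequence is 8, 34, 21, 35, 28, 34, 4, 37, 21, 27.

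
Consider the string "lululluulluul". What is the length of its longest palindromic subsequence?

12

Using dp[i][j] = 2 + dp[i+1][j−1] if the ends match, else max(dp[i+1][j], dp[i][j−1]):
dp[1][13] = 12. A witness is luulluulluul at positions 1,2,4,5,6,7,8,9,10,11,12,13.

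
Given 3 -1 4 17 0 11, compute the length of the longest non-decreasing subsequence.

Let dp[i] be the longest non-decreasing subsequence ending at position i. Then dp = [1, 1, 2, 3, 2, 3].
The maximum is 3; one witness is 3, 4, 17 at positions 1,3,4.

3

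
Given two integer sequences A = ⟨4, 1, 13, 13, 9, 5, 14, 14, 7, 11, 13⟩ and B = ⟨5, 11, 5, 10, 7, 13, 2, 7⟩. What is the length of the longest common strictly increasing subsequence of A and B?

For each value that appears in both, track the longest common increasing run ending there.
The best achievable length is 3; one witness is 5, 11, 13 (A-positions 6,10,11, B-positions 1,2,6).

3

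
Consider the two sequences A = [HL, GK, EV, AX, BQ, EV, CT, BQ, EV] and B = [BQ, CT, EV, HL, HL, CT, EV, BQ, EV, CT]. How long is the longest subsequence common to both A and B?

Backtracking the LCS table gives one alignment: HL (A1,B5) → EV (A3,B7) → BQ (A5,B8) → EV (A6,B9) → CT (A7,B10).
So the longest common subsequence has length 5.

5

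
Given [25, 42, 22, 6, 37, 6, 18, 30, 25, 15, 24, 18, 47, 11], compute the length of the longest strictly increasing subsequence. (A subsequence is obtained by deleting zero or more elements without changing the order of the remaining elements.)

One longest increasing subsequence is 6, 18, 30, 47 (positions 4,7,8,13), of length 4; no longer one exists.

4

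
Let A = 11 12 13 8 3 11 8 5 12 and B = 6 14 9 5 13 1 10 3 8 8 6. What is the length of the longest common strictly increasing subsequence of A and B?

2

For each value that appears in both, track the longest common increasing run ending there.
The best achievable length is 2; one witness is 3, 8 (A-positions 5,7, B-positions 8,9).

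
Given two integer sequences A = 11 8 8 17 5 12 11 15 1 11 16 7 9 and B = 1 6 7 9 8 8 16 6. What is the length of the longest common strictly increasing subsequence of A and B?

For each value that appears in both, track the longest common increasing run ending there.
The best achievable length is 3; one witness is 1, 7, 9 (A-positions 9,12,13, B-positions 1,3,4).

3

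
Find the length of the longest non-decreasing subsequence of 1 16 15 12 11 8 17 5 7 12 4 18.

5

Scanning left to right, the best length ending at each element is: 1→1, 16→2, 15→2, 12→2, 11→2, 8→2, 17→3, 5→2, 7→3, 12→4, 4→2, 18→5.
So the longest non-decreasing subsequence has length 5, e.g. 1, 5, 7, 12, 18.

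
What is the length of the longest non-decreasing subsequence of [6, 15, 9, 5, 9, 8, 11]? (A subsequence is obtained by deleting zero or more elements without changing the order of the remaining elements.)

4

Scanning left to right, the best length ending at each element is: 6→1, 15→2, 9→2, 5→1, 9→3, 8→2, 11→4.
So the longest non-decreasing subsequence has length 4, e.g. 6, 9, 9, 11.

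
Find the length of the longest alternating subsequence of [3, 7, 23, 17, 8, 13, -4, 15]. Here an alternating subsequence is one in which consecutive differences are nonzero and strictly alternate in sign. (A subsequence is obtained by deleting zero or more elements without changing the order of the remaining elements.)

6

A longest alternating subsequence is 3, 23, 8, 13, -4, 15 (positions 1,3,5,6,7,8); its 5 consecutive differences strictly alternate in sign, and length 6 is optimal.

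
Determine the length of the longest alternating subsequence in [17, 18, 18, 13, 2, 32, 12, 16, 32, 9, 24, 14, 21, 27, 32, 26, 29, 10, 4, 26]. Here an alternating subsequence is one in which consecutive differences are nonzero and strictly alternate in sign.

14

A longest alternating subsequence is 17, 18, 13, 32, 12, 16, 9, 24, 14, 27, 26, 29, 10, 26 (positions 1,2,4,6,7,8,10,11,12,14,16,17,18,20); its 13 consecutive differences strictly alternate in sign, and length 14 is optimal.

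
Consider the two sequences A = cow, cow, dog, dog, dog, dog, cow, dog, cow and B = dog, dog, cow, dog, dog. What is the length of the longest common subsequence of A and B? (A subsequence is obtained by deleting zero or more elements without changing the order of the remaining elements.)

A longest common subsequence is dog, dog, dog, dog (length 4); the LCS DP confirms no longer common subsequence exists.

4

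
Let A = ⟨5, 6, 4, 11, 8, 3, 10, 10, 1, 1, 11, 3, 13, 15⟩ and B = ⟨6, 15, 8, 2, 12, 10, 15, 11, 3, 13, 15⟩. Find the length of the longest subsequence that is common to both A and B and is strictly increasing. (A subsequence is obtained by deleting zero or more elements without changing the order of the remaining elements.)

For each value that appears in both, track the longest common increasing run ending there.
The best achievable length is 6; one witness is 6, 8, 10, 11, 13, 15 (A-positions 2,5,7,11,13,14, B-positions 1,3,6,8,10,11).

6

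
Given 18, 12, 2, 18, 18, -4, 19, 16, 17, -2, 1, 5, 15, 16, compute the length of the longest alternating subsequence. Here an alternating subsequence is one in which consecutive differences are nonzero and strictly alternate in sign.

9

Track the best alternating length ending on an up-step vs a down-step at each position: up/down = 1/1, 1/2, 1/2, 3/1, 3/1, 1/4, 5/1, 5/6, 7/6, 5/8, 9/8, 9/8, 9/8, 9/8.
The maximum over both is 9; one such subsequence is 18, 12, 18, -4, 19, 16, 17, -2, 1.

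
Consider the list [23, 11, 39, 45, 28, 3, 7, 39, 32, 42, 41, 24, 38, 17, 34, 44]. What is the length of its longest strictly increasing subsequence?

5

Let dp[i] be the longest increasing subsequence ending at position i. Then dp = [1, 1, 2, 3, 2, 1, 2, 3, 3, 4, 4, 3, 4, 3, 4, 5].
The maximum is 5; one witness is 23, 28, 39, 42, 44 at positions 1,5,8,10,16.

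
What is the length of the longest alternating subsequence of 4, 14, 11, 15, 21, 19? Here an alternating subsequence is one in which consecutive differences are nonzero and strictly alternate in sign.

5

Track the best alternating length ending on an up-step vs a down-step at each position: up/down = 1/1, 2/1, 2/3, 4/1, 4/1, 4/5.
The maximum over both is 5; one such subsequence is 4, 14, 11, 21, 19.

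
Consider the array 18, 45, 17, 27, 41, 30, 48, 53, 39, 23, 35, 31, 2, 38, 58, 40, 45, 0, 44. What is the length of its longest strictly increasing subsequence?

Scanning left to right, the best length ending at each element is: 18→1, 45→2, 17→1, 27→2, 41→3, 30→3, 48→4, 53→5, 39→4, 23→2, 35→4, 31→4, 2→1, 38→5, 58→6, 40→6, 45→7, 0→1, 44→7.
So the longest increasing subsequence has length 7, e.g. 18, 27, 30, 35, 38, 40, 45.

7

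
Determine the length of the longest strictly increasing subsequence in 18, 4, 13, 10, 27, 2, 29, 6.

One longest increasing subsequence is 4, 13, 27, 29 (positions 2,3,5,7), of length 4; no longer one exists.

4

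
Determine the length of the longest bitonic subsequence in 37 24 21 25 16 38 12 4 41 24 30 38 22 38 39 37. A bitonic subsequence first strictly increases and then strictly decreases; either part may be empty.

6

Let inc[i] be the LIS ending at i and dec[i] the longest strictly decreasing subsequence starting at i. inc = [1, 1, 1, 2, 1, 3, 1, 1, 4, 2, 3, 4, 2, 4, 5, 4], dec = [6, 5, 4, 4, 3, 3, 2, 1, 3, 2, 2, 2, 1, 2, 2, 1].
max_i inc[i]+dec[i]−1 = 6, with one witness 37, 24, 21, 16, 12, 4.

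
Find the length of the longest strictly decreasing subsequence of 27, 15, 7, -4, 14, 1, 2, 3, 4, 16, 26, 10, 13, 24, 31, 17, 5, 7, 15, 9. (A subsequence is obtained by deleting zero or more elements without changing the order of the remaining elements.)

6

Let dp[i] be the longest decreasing subsequence ending at position i. Then dp = [1, 2, 3, 4, 3, 4, 4, 4, 4, 2, 2, 4, 4, 3, 1, 4, 5, 5, 5, 6].
The maximum is 6; one witness is 27, 26, 24, 17, 15, 9 at positions 1,11,14,16,19,20.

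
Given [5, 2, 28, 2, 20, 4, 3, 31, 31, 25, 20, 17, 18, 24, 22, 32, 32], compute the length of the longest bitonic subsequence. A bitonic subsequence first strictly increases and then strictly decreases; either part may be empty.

Let inc[i] be the LIS ending at i and dec[i] the longest strictly decreasing subsequence starting at i. inc = [1, 1, 2, 1, 2, 2, 2, 3, 3, 3, 3, 3, 4, 5, 5, 6, 6], dec = [3, 1, 4, 1, 3, 2, 1, 4, 4, 3, 2, 1, 1, 2, 1, 1, 1].
max_i inc[i]+dec[i]−1 = 6, with one witness 5, 28, 31, 25, 24, 22.

6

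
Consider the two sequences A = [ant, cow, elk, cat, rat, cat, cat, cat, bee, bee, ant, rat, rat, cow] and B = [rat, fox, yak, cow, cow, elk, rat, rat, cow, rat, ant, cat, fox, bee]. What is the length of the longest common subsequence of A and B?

Backtracking the LCS table gives one alignment: cow (A2,B5) → elk (A3,B6) → rat (A5,B10) → cat (A6,B12) → bee (A10,B14).
So the longest common subsequence has length 5.

5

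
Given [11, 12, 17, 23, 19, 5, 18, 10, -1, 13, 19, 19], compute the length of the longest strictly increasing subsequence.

5

Let dp[i] be the longest increasing subsequence ending at position i. Then dp = [1, 2, 3, 4, 4, 1, 4, 2, 1, 3, 5, 5].
The maximum is 5; one witness is 11, 12, 17, 18, 19 at positions 1,2,3,7,11.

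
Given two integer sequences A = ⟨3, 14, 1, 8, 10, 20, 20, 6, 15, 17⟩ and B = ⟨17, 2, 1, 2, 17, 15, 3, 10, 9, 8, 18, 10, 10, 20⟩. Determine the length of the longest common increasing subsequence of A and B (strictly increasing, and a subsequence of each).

4

For each value that appears in both, track the longest common increasing run ending there.
The best achievable length is 4; one witness is 1, 8, 10, 20 (A-positions 3,4,5,6, B-positions 3,10,12,14).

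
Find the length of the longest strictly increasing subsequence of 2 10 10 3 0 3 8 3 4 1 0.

Scanning left to right, the best length ending at each element is: 2→1, 10→2, 10→2, 3→2, 0→1, 3→2, 8→3, 3→2, 4→3, 1→2, 0→1.
So the longest increasing subsequence has length 3, e.g. 2, 3, 8.

3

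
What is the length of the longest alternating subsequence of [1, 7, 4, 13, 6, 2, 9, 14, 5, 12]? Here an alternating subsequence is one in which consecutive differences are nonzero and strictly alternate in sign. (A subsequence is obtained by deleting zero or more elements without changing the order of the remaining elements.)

A longest alternating subsequence is 1, 7, 4, 13, 6, 9, 5, 12 (positions 1,2,3,4,5,7,9,10); its 7 consecutive differences strictly alternate in sign, and length 8 is optimal.

8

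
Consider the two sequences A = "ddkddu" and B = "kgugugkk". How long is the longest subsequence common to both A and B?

2

Backtracking the LCS table gives one alignment: k (A3,B1) → u (A6,B5).
So the longest common subsequence has length 2.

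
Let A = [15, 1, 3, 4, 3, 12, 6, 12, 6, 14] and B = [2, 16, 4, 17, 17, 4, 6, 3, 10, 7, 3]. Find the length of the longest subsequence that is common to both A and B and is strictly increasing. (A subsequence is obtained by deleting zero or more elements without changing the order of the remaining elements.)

For each value that appears in both, track the longest common increasing run ending there.
The best achievable length is 2; one witness is 4, 6 (A-positions 4,7, B-positions 3,7).

2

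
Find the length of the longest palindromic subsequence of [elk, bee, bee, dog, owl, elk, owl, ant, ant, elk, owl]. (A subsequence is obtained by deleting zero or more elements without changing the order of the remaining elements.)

6

One longest palindromic subsequence is owl elk ant ant elk owl (positions 5,6,8,9,10,11); it reads the same forward and backward, and the interval DP gives dp[1][11] = 6.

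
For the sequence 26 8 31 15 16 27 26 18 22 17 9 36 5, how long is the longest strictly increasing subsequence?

6

One longest increasing subsequence is 8, 15, 16, 18, 22, 36 (positions 2,4,5,8,9,12), of length 6; no longer one exists.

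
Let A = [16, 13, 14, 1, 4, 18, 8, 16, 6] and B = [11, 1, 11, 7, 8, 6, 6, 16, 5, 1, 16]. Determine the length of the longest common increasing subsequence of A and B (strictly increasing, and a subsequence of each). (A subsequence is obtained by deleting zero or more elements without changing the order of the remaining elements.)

For each value that appears in both, track the longest common increasing run ending there.
The best achievable length is 3; one witness is 1, 8, 16 (A-positions 4,7,8, B-positions 2,5,8).

3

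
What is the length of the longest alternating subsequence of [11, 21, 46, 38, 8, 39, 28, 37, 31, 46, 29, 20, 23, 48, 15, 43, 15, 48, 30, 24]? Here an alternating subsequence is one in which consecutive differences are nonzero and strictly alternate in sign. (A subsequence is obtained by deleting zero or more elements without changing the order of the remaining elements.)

Track the best alternating length ending on an up-step vs a down-step at each position: up/down = 1/1, 2/1, 2/1, 2/3, 1/3, 4/3, 4/5, 6/5, 6/7, 8/1, 6/9, 4/9, 10/9, 10/1, 4/11, 12/11, 4/13, 14/1, 14/15, 14/15.
The maximum over both is 15; one such subsequence is 11, 46, 38, 39, 28, 37, 31, 46, 20, 23, 15, 43, 15, 48, 30.

15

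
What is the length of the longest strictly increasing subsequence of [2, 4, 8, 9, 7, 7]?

Scanning left to right, the best length ending at each element is: 2→1, 4→2, 8→3, 9→4, 7→3, 7→3.
So the longest increasing subsequence has length 4, e.g. 2, 4, 8, 9.

4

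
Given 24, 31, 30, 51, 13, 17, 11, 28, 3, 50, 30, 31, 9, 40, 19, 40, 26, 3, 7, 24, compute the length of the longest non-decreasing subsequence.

7

Scanning left to right, the best length ending at each element is: 24→1, 31→2, 30→2, 51→3, 13→1, 17→2, 11→1, 28→3, 3→1, 50→4, 30→4, 31→5, 9→2, 40→6, 19→3, 40→7, 26→4, 3→2, 7→3, 24→4.
So the longest non-decreasing subsequence has length 7, e.g. 13, 17, 28, 30, 31, 40, 40.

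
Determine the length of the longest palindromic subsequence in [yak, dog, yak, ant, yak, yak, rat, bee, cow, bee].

5

One longest palindromic subsequence is yak yak ant yak yak (positions 1,3,4,5,6); it reads the same forward and backward, and the interval DP gives dp[1][10] = 5.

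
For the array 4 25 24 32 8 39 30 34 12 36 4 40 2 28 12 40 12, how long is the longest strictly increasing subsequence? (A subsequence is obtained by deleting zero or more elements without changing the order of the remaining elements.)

Let dp[i] be the longest increasing subsequence ending at position i. Then dp = [1, 2, 2, 3, 2, 4, 3, 4, 3, 5, 1, 6, 1, 4, 3, 6, 3].
The maximum is 6; one witness is 4, 25, 32, 34, 36, 40 at positions 1,2,4,8,10,12.

6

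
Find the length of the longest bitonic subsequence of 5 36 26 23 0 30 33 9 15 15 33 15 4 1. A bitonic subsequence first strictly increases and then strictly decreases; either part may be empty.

One longest bitonic subsequence is 5, 36, 26, 23, 15, 4, 1 (positions 1,2,3,4,12,13,14): it rises to 36 then falls. Length 7 is optimal.

7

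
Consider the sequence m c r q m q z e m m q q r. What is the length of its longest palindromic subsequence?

8

One longest palindromic subsequence is rqqmmqqr (positions 3,4,6,9,10,11,12,13); it reads the same forward and backward, and the interval DP gives dp[1][13] = 8.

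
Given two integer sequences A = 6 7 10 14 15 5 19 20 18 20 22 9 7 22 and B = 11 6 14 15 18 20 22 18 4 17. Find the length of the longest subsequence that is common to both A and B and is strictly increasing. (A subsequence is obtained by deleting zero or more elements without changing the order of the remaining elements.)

6

A longest common strictly increasing subsequence is 6, 14, 15, 18, 20, 22 (length 6); it appears in order in both A and B, and no longer such subsequence exists.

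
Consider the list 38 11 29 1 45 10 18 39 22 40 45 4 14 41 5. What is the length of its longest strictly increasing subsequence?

Let dp[i] be the longest increasing subsequence ending at position i. Then dp = [1, 1, 2, 1, 3, 2, 3, 4, 4, 5, 6, 2, 3, 6, 3].
The maximum is 6; one witness is 1, 10, 18, 39, 40, 45 at positions 4,6,7,8,10,11.

6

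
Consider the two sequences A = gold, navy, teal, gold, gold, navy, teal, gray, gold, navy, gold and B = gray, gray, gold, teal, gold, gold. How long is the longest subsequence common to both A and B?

4

Backtracking the LCS table gives one alignment: gold (A5,B3) → teal (A7,B4) → gold (A9,B5) → gold (A11,B6).
So the longest common subsequence has length 4.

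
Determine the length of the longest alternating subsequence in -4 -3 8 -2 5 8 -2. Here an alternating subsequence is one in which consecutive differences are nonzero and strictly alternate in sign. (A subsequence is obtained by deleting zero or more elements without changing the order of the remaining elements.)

5

A longest alternating subsequence is -4, 8, -2, 5, -2 (positions 1,3,4,5,7); its 4 consecutive differences strictly alternate in sign, and length 5 is optimal.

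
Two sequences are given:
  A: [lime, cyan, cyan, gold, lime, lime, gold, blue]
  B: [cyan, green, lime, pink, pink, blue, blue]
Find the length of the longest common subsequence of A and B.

3

A longest common subsequence is cyan, lime, blue (length 3); the LCS DP confirms no longer common subsequence exists.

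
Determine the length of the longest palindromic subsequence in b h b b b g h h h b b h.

9

One longest palindromic subsequence is hbbhhhbbh (positions 2,3,4,7,8,9,10,11,12); it reads the same forward and backward, and the interval DP gives dp[1][12] = 9.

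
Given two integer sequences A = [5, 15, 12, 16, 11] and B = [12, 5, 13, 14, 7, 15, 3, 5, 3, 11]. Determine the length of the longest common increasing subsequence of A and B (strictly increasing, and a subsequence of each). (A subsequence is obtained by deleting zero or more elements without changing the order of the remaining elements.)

2

For each value that appears in both, track the longest common increasing run ending there.
The best achievable length is 2; one witness is 5, 15 (A-positions 1,2, B-positions 2,6).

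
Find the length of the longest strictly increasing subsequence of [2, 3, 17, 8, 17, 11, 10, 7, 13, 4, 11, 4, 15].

Scanning left to right, the best length ending at each element is: 2→1, 3→2, 17→3, 8→3, 17→4, 11→4, 10→4, 7→3, 13→5, 4→3, 11→5, 4→3, 15→6.
So the longest increasing subsequence has length 6, e.g. 2, 3, 8, 11, 13, 15.

6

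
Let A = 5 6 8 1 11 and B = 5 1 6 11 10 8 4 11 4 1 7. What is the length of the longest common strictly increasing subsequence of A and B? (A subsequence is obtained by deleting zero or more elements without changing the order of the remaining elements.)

For each value that appears in both, track the longest common increasing run ending there.
The best achievable length is 4; one witness is 5, 6, 8, 11 (A-positions 1,2,3,5, B-positions 1,3,6,8).

4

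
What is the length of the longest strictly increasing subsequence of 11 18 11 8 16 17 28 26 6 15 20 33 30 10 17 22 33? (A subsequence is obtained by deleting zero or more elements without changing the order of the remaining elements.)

6

Let dp[i] be the longest increasing subsequence ending at position i. Then dp = [1, 2, 1, 1, 2, 3, 4, 4, 1, 2, 4, 5, 5, 2, 3, 5, 6].
The maximum is 6; one witness is 11, 16, 17, 28, 30, 33 at positions 1,5,6,7,13,17.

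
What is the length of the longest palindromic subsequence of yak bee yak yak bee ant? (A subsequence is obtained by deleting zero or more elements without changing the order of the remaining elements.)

One longest palindromic subsequence is bee yak yak bee (positions 2,3,4,5); it reads the same forward and backward, and the interval DP gives dp[1][6] = 4.

4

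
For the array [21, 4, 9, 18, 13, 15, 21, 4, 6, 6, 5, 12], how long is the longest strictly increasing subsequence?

5

One longest increasing subsequence is 4, 9, 13, 15, 21 (positions 2,3,5,6,7), of length 5; no longer one exists.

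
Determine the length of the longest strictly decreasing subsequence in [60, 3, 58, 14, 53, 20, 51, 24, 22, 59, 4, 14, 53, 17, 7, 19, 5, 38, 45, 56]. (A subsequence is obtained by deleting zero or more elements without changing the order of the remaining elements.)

One longest decreasing subsequence is 60, 58, 53, 51, 24, 22, 14, 7, 5 (positions 1,3,5,7,8,9,12,15,17), of length 9; no longer one exists.

9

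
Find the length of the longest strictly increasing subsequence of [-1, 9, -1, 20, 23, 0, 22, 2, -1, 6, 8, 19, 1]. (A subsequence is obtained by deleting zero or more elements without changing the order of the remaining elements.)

6

Scanning left to right, the best length ending at each element is: -1→1, 9→2, -1→1, 20→3, 23→4, 0→2, 22→4, 2→3, -1→1, 6→4, 8→5, 19→6, 1→3.
So the longest increasing subsequence has length 6, e.g. -1, 0, 2, 6, 8, 19.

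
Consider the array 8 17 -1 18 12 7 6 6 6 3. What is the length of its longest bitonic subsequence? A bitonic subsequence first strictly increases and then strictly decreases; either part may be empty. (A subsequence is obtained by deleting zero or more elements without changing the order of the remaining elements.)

7

One longest bitonic subsequence is 8, 17, 18, 12, 7, 6, 3 (positions 1,2,4,5,6,9,10): it rises to 18 then falls. Length 7 is optimal.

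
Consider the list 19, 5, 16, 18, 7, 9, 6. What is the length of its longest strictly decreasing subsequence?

4

One longest decreasing subsequence is 19, 16, 7, 6 (positions 1,3,5,7), of length 4; no longer one exists.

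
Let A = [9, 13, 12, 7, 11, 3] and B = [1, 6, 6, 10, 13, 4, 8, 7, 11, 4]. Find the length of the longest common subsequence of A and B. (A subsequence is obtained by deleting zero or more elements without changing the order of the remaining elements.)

3

A longest common subsequence is 13, 7, 11 (length 3); the LCS DP confirms no longer common subsequence exists.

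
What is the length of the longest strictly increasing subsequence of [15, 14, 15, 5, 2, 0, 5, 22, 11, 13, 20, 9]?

5

One longest increasing subsequence is 2, 5, 11, 13, 20 (positions 5,7,9,10,11), of length 5; no longer one exists.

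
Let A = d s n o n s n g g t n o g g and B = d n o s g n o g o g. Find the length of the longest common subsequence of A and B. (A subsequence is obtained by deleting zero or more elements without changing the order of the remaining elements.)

9

Backtracking the LCS table gives one alignment: d (A1,B1) → n (A3,B2) → o (A4,B3) → s (A6,B4) → g (A9,B5) → n (A11,B6) → o (A12,B7) → g (A13,B8) → g (A14,B10).
So the longest common subsequence has length 9.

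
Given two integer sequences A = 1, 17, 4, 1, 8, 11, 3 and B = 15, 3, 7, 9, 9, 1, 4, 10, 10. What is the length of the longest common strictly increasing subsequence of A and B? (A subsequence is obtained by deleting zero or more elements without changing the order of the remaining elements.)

A longest common strictly increasing subsequence is 1, 4 (length 2); it appears in order in both A and B, and no longer such subsequence exists.

2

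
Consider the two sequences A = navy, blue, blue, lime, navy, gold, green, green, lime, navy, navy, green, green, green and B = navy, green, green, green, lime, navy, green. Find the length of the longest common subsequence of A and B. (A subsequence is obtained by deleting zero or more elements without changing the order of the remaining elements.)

6

Backtracking the LCS table gives one alignment: navy (A1,B1) → green (A7,B3) → green (A8,B4) → lime (A9,B5) → navy (A11,B6) → green (A14,B7).
So the longest common subsequence has length 6.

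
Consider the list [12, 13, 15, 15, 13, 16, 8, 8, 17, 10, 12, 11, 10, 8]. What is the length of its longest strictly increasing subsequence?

Scanning left to right, the best length ending at each element is: 12→1, 13→2, 15→3, 15→3, 13→2, 16→4, 8→1, 8→1, 17→5, 10→2, 12→3, 11→3, 10→2, 8→1.
So the longest increasing subsequence has length 5, e.g. 12, 13, 15, 16, 17.

5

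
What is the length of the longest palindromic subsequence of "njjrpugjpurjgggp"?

Using dp[i][j] = 2 + dp[i+1][j−1] if the ends match, else max(dp[i+1][j], dp[i][j−1]):
dp[1][16] = 7. A witness is pgjrjgp at positions 5,7,8,11,12,15,16.

7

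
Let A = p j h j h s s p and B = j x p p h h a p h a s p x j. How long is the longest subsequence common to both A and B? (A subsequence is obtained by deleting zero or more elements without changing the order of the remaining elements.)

5

A longest common subsequence is phhsp (length 5); the LCS DP confirms no longer common subsequence exists.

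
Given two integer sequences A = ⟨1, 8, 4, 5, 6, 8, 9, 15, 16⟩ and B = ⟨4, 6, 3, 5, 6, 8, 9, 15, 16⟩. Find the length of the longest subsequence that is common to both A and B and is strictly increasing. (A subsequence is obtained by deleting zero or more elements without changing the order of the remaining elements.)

For each value that appears in both, track the longest common increasing run ending there.
The best achievable length is 7; one witness is 4, 5, 6, 8, 9, 15, 16 (A-positions 3,4,5,6,7,8,9, B-positions 1,4,5,6,7,8,9).

7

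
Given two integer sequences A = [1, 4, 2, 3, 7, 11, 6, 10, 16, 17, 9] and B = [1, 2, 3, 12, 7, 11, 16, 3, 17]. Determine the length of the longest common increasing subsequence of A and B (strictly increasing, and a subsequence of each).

A longest common strictly increasing subsequence is 1, 2, 3, 7, 11, 16, 17 (length 7); it appears in order in both A and B, and no longer such subsequence exists.

7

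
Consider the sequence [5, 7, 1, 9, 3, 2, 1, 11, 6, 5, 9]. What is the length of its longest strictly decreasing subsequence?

4

Let dp[i] be the longest decreasing subsequence ending at position i. Then dp = [1, 1, 2, 1, 2, 3, 4, 1, 2, 3, 2].
The maximum is 4; one witness is 5, 3, 2, 1 at positions 1,5,6,7.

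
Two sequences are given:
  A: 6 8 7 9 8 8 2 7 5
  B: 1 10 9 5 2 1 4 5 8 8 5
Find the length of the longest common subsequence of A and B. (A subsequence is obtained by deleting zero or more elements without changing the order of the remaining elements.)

A longest common subsequence is 9, 8, 8, 5 (length 4); the LCS DP confirms no longer common subsequence exists.

4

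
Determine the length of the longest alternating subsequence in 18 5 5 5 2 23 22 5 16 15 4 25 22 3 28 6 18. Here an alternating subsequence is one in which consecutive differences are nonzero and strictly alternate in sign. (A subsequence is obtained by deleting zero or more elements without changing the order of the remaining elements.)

Track the best alternating length ending on an up-step vs a down-step at each position: up/down = 1/1, 1/2, 1/2, 1/2, 1/2, 3/1, 3/4, 3/4, 5/4, 5/6, 3/6, 7/1, 7/8, 3/8, 9/1, 9/10, 11/10.
The maximum over both is 11; one such subsequence is 18, 5, 23, 5, 16, 15, 25, 22, 28, 6, 18.

11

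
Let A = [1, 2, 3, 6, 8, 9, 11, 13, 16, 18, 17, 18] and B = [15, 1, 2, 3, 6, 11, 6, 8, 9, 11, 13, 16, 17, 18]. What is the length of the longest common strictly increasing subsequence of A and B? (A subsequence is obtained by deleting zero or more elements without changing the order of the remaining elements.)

For each value that appears in both, track the longest common increasing run ending there.
The best achievable length is 11; one witness is 1, 2, 3, 6, 8, 9, 11, 13, 16, 17, 18 (A-positions 1,2,3,4,5,6,7,8,9,11,12, B-positions 2,3,4,5,8,9,10,11,12,13,14).

11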